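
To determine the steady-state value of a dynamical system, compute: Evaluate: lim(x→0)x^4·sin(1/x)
Squeeze theorem: -|x^4| ≤ x^4·sin(1/x) ≤ |x^4|
Since x^4 → 0 as x → 0, by squeeze theorem the limit is 0

Answer: 0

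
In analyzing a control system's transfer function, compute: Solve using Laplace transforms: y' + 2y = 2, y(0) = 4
Take L of both sides: sY(s)-4+2Y(s)=2/s
Y(s)(s+2)=2/s+4
Y(s)=2/(s(s+2))+4/(s+2)
Partial fractions: 2/(s(s+2))=1/s - 1/(s+2)
So Y(s)=1/s+3/(s+2)
Inverse transform (L^(-1){1/s}=1, L^(-1){1/(s+2)}=e^(-2t)):

Answer: y(t)=1+3·e^(-2t)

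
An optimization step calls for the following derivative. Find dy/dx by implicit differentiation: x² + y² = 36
Differentiate both sides: 2x + 2y·(dy/dx) = 0
Solve: dy/dx = -2x/(2y) = -x/y

Answer: dy/dx = -x/y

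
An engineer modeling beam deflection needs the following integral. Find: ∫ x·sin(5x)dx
By parts: u=x, dv=sin(5x) dx
du=dx, v=-cos(5x)/5
=-x·cos(5x)/5+sin(5x)/5²+C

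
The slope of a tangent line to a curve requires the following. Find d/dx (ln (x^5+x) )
Chain rule: d/dx[ln(u)] = u'/u where u = x^5+x
u' = 5x^4+1

Answer: (5x^4+1)/(x^5+x)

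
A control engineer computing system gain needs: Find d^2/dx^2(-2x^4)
Apply power rule 2 times:
d^1: -8x^3
d^2: -24x^2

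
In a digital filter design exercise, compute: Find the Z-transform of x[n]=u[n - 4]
Using the time-shift property: Z{u[n-4]} = z^(-4) * z/(z-1)
= z^(-3)/(z-1)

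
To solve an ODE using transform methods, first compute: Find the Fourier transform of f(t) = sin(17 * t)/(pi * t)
sin(W * t)/(pi * t)=(W/pi) * sinc(W * t/pi) is the impulse response of the ideal low-pass filter with cutoff W (here W=17).
Its Fourier transform is a rectangular function:
F(omega)=1 for |omega| < 17, 0 otherwise

Answer: rect(omega/34) [i.e., 1 for |omega| < 17, 0 otherwise]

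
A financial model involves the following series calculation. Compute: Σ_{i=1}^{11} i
Using formula: Σ i^1 = n(n+1)/2 = 11·12/2 = 66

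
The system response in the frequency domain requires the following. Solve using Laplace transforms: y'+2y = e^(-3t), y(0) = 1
Take L: sY - 1 + 2Y=1/(s + 3)
Y(s + 2)=1/(s + 3) + 1
Y=1/((s + 3)(s + 2)) + 1/(s + 2)
Partial fractions: 1/((s + 3)(s + 2))=-1/(s + 3) + 1/(s + 2)
So Y=-1/(s + 3) + 2/(s + 2)
Inverse Laplace transform (L^(-1){1/(s + 3)}=e^(-3t), L^(-1){1/(s + 2)}=e^(-2t)):

Answer: y(t)=-1·e^(-3t) + 2·e^(-2t)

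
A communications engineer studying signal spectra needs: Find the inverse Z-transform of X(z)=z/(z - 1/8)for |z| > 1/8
Standard pair: z/(z-a) <-> a^n * u[n] for causal signals
With a = 1/8: x[n] = (1/8)^n * u[n]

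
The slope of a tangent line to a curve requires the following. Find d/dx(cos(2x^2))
Chain rule: d/dx[cos(u)] = -sin(u)·u' where u = 2x^2
u' = 4x

Answer: -4x·sin(2x^2)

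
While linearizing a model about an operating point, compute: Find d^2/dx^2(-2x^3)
Apply power rule 2 times:
d^1: -6x^2
d^2: -12x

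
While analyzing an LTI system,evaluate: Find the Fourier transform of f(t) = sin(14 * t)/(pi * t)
sin(W*t)/(pi*t) = (W/pi)*sinc(W*t/pi) is the impulse response of the ideal low-pass filter with cutoff W (here W = 14).
Its Fourier transform is a rectangular function:
F(omega) = 1 for |omega| < 14, 0 otherwise

Answer: rect(omega/28) [i.e., 1 for |omega| < 14, 0 otherwise]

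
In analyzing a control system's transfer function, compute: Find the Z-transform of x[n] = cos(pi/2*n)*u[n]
Z{cos(w0*n)*u[n]} = z(z - cos(w0))/(z^2 - 2z*cos(w0) + 1)
With w0 = pi/2: X(z) = z(z - cos(pi/2))/(z^2 - 2z*cos(pi/2) + 1)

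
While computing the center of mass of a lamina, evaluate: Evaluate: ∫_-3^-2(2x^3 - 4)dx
Step 1: Find antiderivative F(x)=(1/2)x^4-4x
Step 2: F(-2) - F(-3)=16 - (105/2)=-73/2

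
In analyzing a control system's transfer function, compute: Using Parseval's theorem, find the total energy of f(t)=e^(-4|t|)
Parseval's theorem: E=integral |f(t)|^2 dt=(1/2pi) integral |F(omega)|^2 domega
E=integral_{-inf}^{inf} e^(-8|t|) dt=2*integral_0^inf e^(-8t) dt=2/(2*4)=1/4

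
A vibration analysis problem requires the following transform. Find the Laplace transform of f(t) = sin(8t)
L{sin(wt)}=w/(s² + w²)
L{sin(8t)}=8/(s² + 64)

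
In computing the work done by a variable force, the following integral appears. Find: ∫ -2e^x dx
Since d/dx[e^x] = +e^x, we get -2e^x+C

Answer: -2e^x+C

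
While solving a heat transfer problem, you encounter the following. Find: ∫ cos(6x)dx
Using substitution u=6x: ∫ cos(u) du/6=sin(u)/6+C

Answer: (1/6)sin(6x)+C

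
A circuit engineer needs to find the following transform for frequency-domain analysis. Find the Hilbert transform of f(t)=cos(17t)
The Hilbert transform shifts each frequency component by -pi/2.
H{cos(wt)} = sin(wt)
With w = 17: H{cos(17t)} = sin(17t)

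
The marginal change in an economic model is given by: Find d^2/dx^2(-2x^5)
Apply power rule 2 times:
d^1: -10x^4
d^2: -40x^3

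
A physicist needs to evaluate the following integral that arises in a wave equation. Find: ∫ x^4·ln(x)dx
By parts: u=ln(x), dv=x^4 dx
du=1/x dx, v=x^5/5
=x^5·ln(x)/5 - ∫ x^4/5 dx
=x^5·ln(x)/5 - x^5/25+C

Answer: x^5(ln(x)/5-1/25)+C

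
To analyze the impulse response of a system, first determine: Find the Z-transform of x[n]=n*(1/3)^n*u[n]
Using the property Z{n * a^n * u[n]}=az/(z-a)^2
With a=1/3: X(z)=(1/3)z/(z - 1/3)^2, |z| > 1/3

Answer: (1/3)z/(z - 1/3)^2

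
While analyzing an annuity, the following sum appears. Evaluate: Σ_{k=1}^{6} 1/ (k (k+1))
Partial fractions: 1/(k(k+1))=1/k - 1/(k+1)
Telescoping sum: 1(1-1/7)=1·6/7

Answer: 6/7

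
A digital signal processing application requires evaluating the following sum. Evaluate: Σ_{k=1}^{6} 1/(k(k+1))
Partial fractions: 1/(k(k+1))=1/k - 1/(k+1)
Telescoping sum: 1(1-1/7)=1·6/7

Answer: 6/7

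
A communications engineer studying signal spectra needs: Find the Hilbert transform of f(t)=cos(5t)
The Hilbert transform shifts each frequency component by -pi/2.
H{cos(wt)}=sin(wt)
With w=5: H{cos(5t)}=sin(5t)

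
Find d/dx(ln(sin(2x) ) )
Chain rule: d/dx[ln(u)] = u'/u where u = sin(2x)
u' = 2cos(2x)

Answer: (2cos(2x))/(sin(2x))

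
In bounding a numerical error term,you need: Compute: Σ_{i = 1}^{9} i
Using formula: Σ i^1 = n(n + 1)/2 = 9·10/2 = 45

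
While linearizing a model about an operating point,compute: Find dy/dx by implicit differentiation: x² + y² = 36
Differentiate both sides: 2x + 2y·(dy/dx) = 0
Solve: dy/dx = -2x/(2y) = -x/y

Answer: dy/dx = -x/y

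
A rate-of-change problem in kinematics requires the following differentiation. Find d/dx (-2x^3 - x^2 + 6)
Power rule: d/dx(ax^n)=n·a·x^(n-1)
Term by term: -6·x^2-2·x

Answer: -6x^2-2x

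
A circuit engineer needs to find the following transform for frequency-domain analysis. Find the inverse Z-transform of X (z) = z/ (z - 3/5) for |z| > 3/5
Standard pair: z/(z-a) <-> a^n*u[n] for causal signals
With a=3/5: x[n]=(3/5)^n*u[n]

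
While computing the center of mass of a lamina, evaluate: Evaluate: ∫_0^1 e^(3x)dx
Antiderivative: (1/3)e^(3x)
Evaluate: (1/3)(e^3-1)

Answer: (e^3-1)/3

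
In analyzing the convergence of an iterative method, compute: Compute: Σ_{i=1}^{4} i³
Using formula: Σ i^3=[n(n + 1)/2]²=[4·5/2]²=100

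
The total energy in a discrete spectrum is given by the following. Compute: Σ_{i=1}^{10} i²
Using formula: Σ i^2=n(n + 1)(2n + 1)/6=10·11·21/6=385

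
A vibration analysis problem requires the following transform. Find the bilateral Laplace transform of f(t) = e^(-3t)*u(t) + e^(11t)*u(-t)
For e^(-3t) * u(t): L = 1/(s + 3), Re(s) > -3
For e^(11t) * u(-t): L = -1/(s-11), Re(s) < 11
Combined: F(s) = 1/(s + 3) - 1/(s-11), -3 < Re(s) < 11

Answer: 1/(s + 3) - 1/(s-11), ROC: -3 < Re(s) < 11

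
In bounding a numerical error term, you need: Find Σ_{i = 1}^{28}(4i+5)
= 4·Σ i + 5·28 = 4·406 + 140 = 1764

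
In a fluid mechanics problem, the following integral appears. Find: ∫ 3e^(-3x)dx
Since d/dx[e^(-3x)] = -3e^(-3x), we get -1 e^(-3x) + C

Answer: -e^(-3x) + C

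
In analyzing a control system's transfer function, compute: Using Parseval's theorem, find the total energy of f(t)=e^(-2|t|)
Parseval's theorem: E=integral |f(t)|^2 dt=(1/2pi) integral |F(omega)|^2 domega
E=integral_{-inf}^{inf} e^(-4|t|) dt=2*integral_0^inf e^(-4t) dt=2/(2*2)=1/2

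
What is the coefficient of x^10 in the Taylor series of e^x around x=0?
Taylor series of e^x=Σ x^n/n!
Coefficient of x^10=1/10!=1/3628800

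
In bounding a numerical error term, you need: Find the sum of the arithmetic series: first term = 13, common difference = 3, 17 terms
Last term: a_n=13+(17-1)·3=61
Sum=n(a_1+a_n)/2=17(13+61)/2=629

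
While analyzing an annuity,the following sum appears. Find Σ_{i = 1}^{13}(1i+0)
=1·Σ i + 0·13=1·91 + 0=91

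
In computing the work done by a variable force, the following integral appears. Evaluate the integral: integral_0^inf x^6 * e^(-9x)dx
This is a Gamma integral. Substitute u=9x (du=9 dx):
integral_0^inf x^6 * e^(-9x) dx=(1/9^7) integral_0^inf u^6 * e^(-u) du
=Gamma(7)/9^7=6!/9^7=720/4782969

Answer: 80/531441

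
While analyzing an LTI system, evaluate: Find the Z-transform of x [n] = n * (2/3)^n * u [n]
Using the property Z{n*a^n*u[n]}=az/(z-a)^2
With a=2/3: X(z)=(2/3)z/(z - 2/3)^2, |z| > 2/3

Answer: (2/3)z/(z - 2/3)^2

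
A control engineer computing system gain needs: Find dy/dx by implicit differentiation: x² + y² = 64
Differentiate both sides: 2x+2y·(dy/dx)=0
Solve: dy/dx=-2x/(2y)=-x/y

Answer: dy/dx=-x/y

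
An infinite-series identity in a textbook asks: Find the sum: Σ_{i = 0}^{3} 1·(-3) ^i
Geometric series: S=a(1 - r^n)/(1 - r)
a=1, r=-3, n=4
S=1(1 - 81)/4=-20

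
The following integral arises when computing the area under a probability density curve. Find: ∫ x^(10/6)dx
Power rule: ∫ x^(5/3) dx=x^(8/3)/(8/3) + C

Answer: (3/8)·x^(8/3) + C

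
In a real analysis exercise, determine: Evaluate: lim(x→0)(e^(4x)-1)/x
L'Hôpital (0/0): lim 4e^(4x)/1=4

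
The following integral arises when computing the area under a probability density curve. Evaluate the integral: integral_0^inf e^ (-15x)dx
integral_0^inf e^(-15x) dx=[-1/15*e^(-15x)]_0^inf
=0 - (-1/15)=1/15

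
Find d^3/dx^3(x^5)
Apply power rule 3 times:
d^1: 5x^4
d^2: 20x^3
d^3: 60x^2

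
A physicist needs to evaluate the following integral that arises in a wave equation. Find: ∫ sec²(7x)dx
Since d/dx[tan(7x)] = 7sec²(7x), integral = tan(7x)/7+C

Answer: (1/7)tan(7x)+C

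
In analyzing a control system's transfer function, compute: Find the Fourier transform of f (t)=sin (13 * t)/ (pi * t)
sin(W * t)/(pi * t)=(W/pi) * sinc(W * t/pi) is the impulse response of the ideal low-pass filter with cutoff W (here W=13).
Its Fourier transform is a rectangular function:
F(omega)=1 for |omega| < 13, 0 otherwise

Answer: rect(omega/26) [i.e., 1 for |omega| < 13, 0 otherwise]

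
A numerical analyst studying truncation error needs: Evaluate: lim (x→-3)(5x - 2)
Polynomial is continuous, so substitute x = -3:
5·(-3) - 2 = -17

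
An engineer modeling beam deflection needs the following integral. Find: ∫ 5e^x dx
Since d/dx[e^x]=+ e^x, we get 5e^x + C

Answer: 5e^x + C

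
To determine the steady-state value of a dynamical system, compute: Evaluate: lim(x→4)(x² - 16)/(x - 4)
Factor: (x² - 16)=(x-4)(x + 4)
Cancel (x-4): lim(x→4) (x + 4)=8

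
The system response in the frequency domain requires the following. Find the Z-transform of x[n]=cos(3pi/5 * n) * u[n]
Z{cos(w0 * n) * u[n]} = z(z - cos(w0))/(z^2 - 2z * cos(w0) + 1)
With w0 = 3pi/5: X(z) = z(z - cos(3pi/5))/(z^2 - 2z * cos(3pi/5) + 1)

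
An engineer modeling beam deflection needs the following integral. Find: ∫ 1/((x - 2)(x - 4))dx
Partial fractions: 1/((x-2)(x-4)) = A/(x-2) + B/(x-4)
A = -1/2, B = 1/2
∫ [-1/2· 1/(x-2) + 1/2· 1/(x-4)] dx
= (1/2)[ln|x-4| - ln|x-2|] + C

Answer: (1/2)·ln|(x-4)/(x-2)| + C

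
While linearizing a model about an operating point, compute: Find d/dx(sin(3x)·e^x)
Product rule: (fg)'=f'g+fg'
f=sin(3x), f'=3·cos(3x)
g=e^x, g'=e^x

Answer: 3·cos(3x)·e^x+sin(3x)·e^x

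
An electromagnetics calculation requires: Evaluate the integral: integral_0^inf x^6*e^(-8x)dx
This is a Gamma integral. Substitute u=8x (du=8 dx):
integral_0^inf x^6*e^(-8x) dx=(1/8^7) integral_0^inf u^6*e^(-u) du
=Gamma(7)/8^7=6!/8^7=720/2097152

Answer: 45/131072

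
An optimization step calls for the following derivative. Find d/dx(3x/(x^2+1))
Quotient rule: (f/g)' = (f'g - fg')/g²
f = 3x, f' = 3
g = x^2+1, g' = 2x

Answer: (3·(x^2+1)-6x^2)/(x^2+1)²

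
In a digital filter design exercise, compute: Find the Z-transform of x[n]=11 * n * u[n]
Z{n * u[n]} = z/(z-1)^2
By linearity: Z{11 * n * u[n]} = 11z/(z-1)^2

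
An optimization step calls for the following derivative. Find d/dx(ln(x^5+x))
Chain rule: d/dx[ln(u)]=u'/u where u=x^5+x
u'=5x^4+1

Answer: (5x^4+1)/(x^5+x)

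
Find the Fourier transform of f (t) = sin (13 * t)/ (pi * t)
sin(W*t)/(pi*t)=(W/pi)*sinc(W*t/pi) is the impulse response of the ideal low-pass filter with cutoff W (here W=13).
Its Fourier transform is a rectangular function:
F(omega)=1 for |omega| < 13, 0 otherwise

Answer: rect(omega/26) [i.e., 1 for |omega| < 13, 0 otherwise]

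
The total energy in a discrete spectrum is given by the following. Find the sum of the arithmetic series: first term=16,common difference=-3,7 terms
Last term: a_n = 16+(7-1)·-3 = -2
Sum = n(a_1+a_n)/2 = 7(16+(-2))/2 = 49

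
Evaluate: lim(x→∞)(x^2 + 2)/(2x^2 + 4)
Divide numerator and denominator by x^2:
lim (1+2/x^2)/(2+4/x^2) = 1/2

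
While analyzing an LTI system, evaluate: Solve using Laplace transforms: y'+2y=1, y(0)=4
Take L of both sides: sY(s)-4+2Y(s)=1/s
Y(s)(s+2)=1/s+4
Y(s)=1/(s(s+2))+4/(s+2)
Partial fractions: 1/(s(s+2))=(1/2)/s - (1/2)/(s+2)
So Y(s)=(1/2)/s+(7/2)/(s+2)
Inverse transform (L^(-1){1/s}=1, L^(-1){1/(s+2)}=e^(-2t)):

Answer: y(t)=1/2+(7/2)·e^(-2t)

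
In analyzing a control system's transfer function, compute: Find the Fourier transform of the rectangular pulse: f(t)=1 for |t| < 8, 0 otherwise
F(omega)=integral from -8 to 8 of e^(-j * omega * t) dt
=2 * sin(8 * omega)/omega=16 * sinc(8 * omega/pi)

Answer: 2 * sin(8 * omega)/omega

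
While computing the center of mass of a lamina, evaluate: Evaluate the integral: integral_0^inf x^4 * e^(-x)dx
This is a Gamma integral. Substitute u=1x:
integral_0^inf x^4*e^(-x) dx=(1/1^5) integral_0^inf u^4*e^(-u) du
=Gamma(5)/1^5=4!/1^5=24/1

Answer: 24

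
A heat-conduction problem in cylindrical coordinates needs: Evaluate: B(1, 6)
B(x,y)=Γ(x)Γ(y)/Γ(x+y)=(x-1)!(y-1)!/(x+y-1)!
B(1,6)=0!·5!/6!=1/6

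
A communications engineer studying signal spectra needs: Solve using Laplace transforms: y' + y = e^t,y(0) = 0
Take L: sY - 0+Y=1/(s-1)
Y(s+1)=1/(s-1)+0
Y=1/((s-1)(s+1))+0/(s+1)
Partial fractions: 1/((s-1)(s+1))=(1/2)/(s-1) - (1/2)/(s+1)
So Y=(1/2)/(s-1) - (1/2)/(s+1)
Inverse Laplace transform (L^(-1){1/(s-1)}=e^t, L^(-1){1/(s+1)}=e^(-t)):

Answer: y(t)=(1/2)·e^t - (1/2)·e^(-t)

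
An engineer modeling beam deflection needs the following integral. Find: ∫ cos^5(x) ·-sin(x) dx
Let u = cos(x), du = -sin(x) dx
∫ u^5 du = u^6/6+C

Answer: cos^6(x)/6+C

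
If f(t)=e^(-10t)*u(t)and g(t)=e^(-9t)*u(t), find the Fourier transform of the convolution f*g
By the convolution theorem: F{f * g} = F(omega) * G(omega)
F(omega) = 1/(10 + j * omega), G(omega) = 1/(9 + j * omega)
F{f * g} = 1/((10 + j * omega)(9 + j * omega))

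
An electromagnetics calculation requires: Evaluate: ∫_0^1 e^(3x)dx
Antiderivative: (1/3)e^(3x)
Evaluate: (1/3)(e^3 - 1)

Answer: (e^3 - 1)/3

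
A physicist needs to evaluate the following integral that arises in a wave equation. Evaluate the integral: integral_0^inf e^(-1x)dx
integral_0^inf e^(-1x) dx=[-1/1*e^(-1x)]_0^inf
=0 - (-1/1)=1/1

Answer: 1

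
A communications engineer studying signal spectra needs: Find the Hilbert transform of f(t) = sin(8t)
The Hilbert transform shifts each frequency component by -pi/2.
H{sin(wt)} = -cos(wt)
With w = 8: H{sin(8t)} = -cos(8t)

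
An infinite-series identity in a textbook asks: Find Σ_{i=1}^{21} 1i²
=1·n(n + 1)(2n + 1)/6=1·21·22·43/6=3311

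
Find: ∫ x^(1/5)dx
Power rule: ∫ x^(1/5) dx=x^(6/5)/(6/5) + C

Answer: (5/6)·x^(6/5) + C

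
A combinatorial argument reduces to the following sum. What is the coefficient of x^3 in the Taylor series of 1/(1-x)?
1/(1-x)=Σ x^n for |x|<1
All coefficients are 1

Answer: 1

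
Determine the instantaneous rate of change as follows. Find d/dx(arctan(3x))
d/dx[arctan(u)] = u'/(1 + u²), u = 3x, u' = 3

Answer: 3/(1 + 9x²)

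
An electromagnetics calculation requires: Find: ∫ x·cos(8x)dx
By parts: u = x, dv = cos(8x) dx
du = dx, v = sin(8x)/8
= x·sin(8x)/8+cos(8x)/8²+C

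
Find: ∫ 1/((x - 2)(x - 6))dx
Partial fractions: 1/((x-2)(x-6))=A/(x-2)+B/(x-6)
A=-1/4, B=1/4
∫ [-1/4· 1/(x-2)+1/4· 1/(x-6)] dx
=(1/4)[ln|x-6| - ln|x-2|]+C

Answer: (1/4)·ln|(x-6)/(x-2)|+C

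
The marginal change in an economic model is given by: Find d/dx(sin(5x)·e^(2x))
Product rule: (fg)' = f'g+fg'
f = sin(5x), f' = 5·cos(5x)
g = e^(2x), g' = 2·e^(2x)

Answer: 5·cos(5x)·e^(2x)+2·sin(5x)·e^(2x)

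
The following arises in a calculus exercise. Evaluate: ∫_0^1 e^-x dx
Antiderivative: -e^-x
Evaluate: -(e^-1 - 1)

Answer: (e^-1 - 1)/(-1)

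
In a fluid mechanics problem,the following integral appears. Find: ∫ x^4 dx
Using power rule: ∫ x^4 dx = 1/5 x^5 + C = (1/5)x^5 + C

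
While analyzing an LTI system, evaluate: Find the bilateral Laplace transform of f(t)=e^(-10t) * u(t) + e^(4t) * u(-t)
For e^(-10t) * u(t): L = 1/(s+10), Re(s) > -10
For e^(4t) * u(-t): L = -1/(s-4), Re(s) < 4
Combined: F(s) = 1/(s+10)-1/(s-4), -10 < Re(s) < 4

Answer: 1/(s+10)-1/(s-4), ROC: -10 < Re(s) < 4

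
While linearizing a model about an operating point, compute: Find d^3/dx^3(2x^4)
Apply power rule 3 times:
d^1: 8x^3
d^2: 24x^2
d^3: 48x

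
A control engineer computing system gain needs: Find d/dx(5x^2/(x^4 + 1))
Quotient rule: (f/g)' = (f'g - fg')/g²
f = 5x^2, f' = 10x
g = x^4+1, g' = 4x^3

Answer: (10x·(x^4+1)-20x^5)/(x^4+1)²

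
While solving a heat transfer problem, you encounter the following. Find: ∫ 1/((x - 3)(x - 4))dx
Partial fractions: 1/((x-3)(x-4)) = A/(x-3)+B/(x-4)
A = -1, B = 1
∫ [-1· 1/(x-3)+1· 1/(x-4)] dx
= (1)[ln|x-4| - ln|x-3|]+C

Answer: ln|(x-4)/(x-3)|+C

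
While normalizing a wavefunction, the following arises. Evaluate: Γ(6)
Γ(n)=(n-1)! for positive integers
Γ(6)=5!=120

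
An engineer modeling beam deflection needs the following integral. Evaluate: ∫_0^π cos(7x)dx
Antiderivative: sin(7x)/7
Evaluate at bounds: [sin(7·π)/7] - [sin(7·0)/7]
=((0) - (0))/7=0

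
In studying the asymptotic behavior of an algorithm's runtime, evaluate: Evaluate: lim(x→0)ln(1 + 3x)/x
L'Hôpital (0/0): lim 3/(1 + 3x) / 1=3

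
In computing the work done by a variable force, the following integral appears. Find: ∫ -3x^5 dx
Using power rule: ∫ -3x^5 dx=-3/6 x^6 + C=(-1/2)x^6 + C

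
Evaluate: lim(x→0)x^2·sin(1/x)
Squeeze theorem: -|x^2| ≤ x^2·sin(1/x) ≤ |x^2|
Since x^2 → 0 as x → 0, by squeeze theorem the limit is 0

Answer: 0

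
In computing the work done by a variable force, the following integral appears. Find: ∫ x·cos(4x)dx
By parts: u = x, dv = cos(4x) dx
du = dx, v = sin(4x)/4
= x·sin(4x)/4+cos(4x)/4²+C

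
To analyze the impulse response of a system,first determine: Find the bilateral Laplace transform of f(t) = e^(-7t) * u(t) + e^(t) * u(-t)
For e^(-7t) * u(t): L = 1/(s + 7), Re(s) > -7
For e^(t) * u(-t): L = -1/(s-1), Re(s) < 1
Combined: F(s) = 1/(s + 7) - 1/(s-1), -7 < Re(s) < 1

Answer: 1/(s + 7) - 1/(s-1), ROC: -7 < Re(s) < 1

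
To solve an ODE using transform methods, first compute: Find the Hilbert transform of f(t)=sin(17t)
The Hilbert transform shifts each frequency component by -pi/2.
H{sin(wt)} = -cos(wt)
With w = 17: H{sin(17t)} = -cos(17t)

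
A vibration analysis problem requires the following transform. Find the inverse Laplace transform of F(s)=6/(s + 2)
L^(-1){6/(s-a)}=c·e^(at)
Here a=-2, c=6

Answer: 6e^(-2t)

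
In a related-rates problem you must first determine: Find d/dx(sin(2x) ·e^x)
Product rule: (fg)' = f'g + fg'
f = sin(2x), f' = 2·cos(2x)
g = e^x, g' = e^x

Answer: 2·cos(2x)·e^x + sin(2x)·e^x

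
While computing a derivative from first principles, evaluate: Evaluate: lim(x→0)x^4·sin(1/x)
Squeeze theorem: -|x^4| ≤ x^4·sin(1/x) ≤ |x^4|
Since x^4 → 0 as x → 0, by squeeze theorem the limit is 0

Answer: 0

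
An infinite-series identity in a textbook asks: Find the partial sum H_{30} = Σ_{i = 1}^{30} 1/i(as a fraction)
H_30 = 1+1/2+1/3+...+1/30
= 9304682830147/2329089562800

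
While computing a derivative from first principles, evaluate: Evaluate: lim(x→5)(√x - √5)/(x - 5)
Multiply by conjugate (√x + √5)/(√x + √5):
=(x - 5)/((x - 5)(√x + √5))=1/(√x + √5)
As x → 5: 1/(2√5)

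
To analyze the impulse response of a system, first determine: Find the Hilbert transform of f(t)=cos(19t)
The Hilbert transform shifts each frequency component by -pi/2.
H{cos(wt)}=sin(wt)
With w=19: H{cos(19t)}=sin(19t)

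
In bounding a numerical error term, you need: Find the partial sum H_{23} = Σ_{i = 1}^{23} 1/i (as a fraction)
H_23 = 1 + 1/2 + 1/3 + ... + 1/23
= 444316699/118982864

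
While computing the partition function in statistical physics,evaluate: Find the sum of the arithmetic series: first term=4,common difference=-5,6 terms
Last term: a_n=4+(6-1)·-5=-21
Sum=n(a_1+a_n)/2=6(4+(-21))/2=-51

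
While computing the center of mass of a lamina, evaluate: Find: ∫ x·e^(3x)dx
Integration by parts: u = x, dv = e^(3x) dx
du = dx, v = e^(3x)/3
= x·e^(3x)/3 - ∫ e^(3x)/3 dx
= x·e^(3x)/3 - e^(3x)/9 + C

Answer: e^(3x)(x/3 - 1/9) + C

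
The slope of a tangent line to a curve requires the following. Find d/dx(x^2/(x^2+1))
Quotient rule: (f/g)'=(f'g - fg')/g²
f=x^2, f'=2x
g=x^2+1, g'=2x

Answer: (2x·(x^2+1)-2x^3)/(x^2+1)²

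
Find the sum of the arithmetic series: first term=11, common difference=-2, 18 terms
Last term: a_n=11+(18-1)·-2=-23
Sum=n(a_1+a_n)/2=18(11+(-23))/2=-108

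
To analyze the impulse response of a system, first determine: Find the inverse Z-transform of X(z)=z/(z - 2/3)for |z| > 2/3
Standard pair: z/(z-a) <-> a^n * u[n] for causal signals
With a = 2/3: x[n] = (2/3)^n * u[n]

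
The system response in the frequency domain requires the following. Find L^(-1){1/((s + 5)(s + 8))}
Partial fractions: 1/((s + 5)(s + 8))=A/(s + 5) + B/(s + 8)
Cover-up: A=1/(s + 8)|_{s=-5}=1/3; B=1/(s + 5)|_{s=-8}=-1/3
L^(-1)=(1/3)e^(-5t) - (1/3)e^(-8t)

Answer: (1/3)(e^(-5t) - e^(-8t))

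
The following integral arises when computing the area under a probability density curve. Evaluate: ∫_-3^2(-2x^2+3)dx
Step 1: Find antiderivative F(x) = (-2/3)x^3+3x
Step 2: F(2) - F(-3) = 2/3 - (9) = -25/3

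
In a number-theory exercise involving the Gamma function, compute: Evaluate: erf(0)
erf(0)=0 (error function is odd and erf(0)=0 by definition)

Answer: 0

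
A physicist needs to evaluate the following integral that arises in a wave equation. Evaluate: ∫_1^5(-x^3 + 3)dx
Step 1: Find antiderivative F(x) = (-1/4)x^4+3x
Step 2: F(5) - F(1) = -565/4 - (11/4) = -144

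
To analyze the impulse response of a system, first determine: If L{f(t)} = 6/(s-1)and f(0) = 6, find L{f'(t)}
L{f'(t)}=s·F(s) - f(0)=6s/(s-1)-6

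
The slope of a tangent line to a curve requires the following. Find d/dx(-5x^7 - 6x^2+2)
Power rule: d/dx(ax^n) = n·a·x^(n-1)
Term by term: -35·x^6 - 12·x

Answer: -35x^6 - 12x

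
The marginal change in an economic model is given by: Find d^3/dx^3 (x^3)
Apply power rule 3 times:
d^1: 3x^2
d^2: 6x
d^3: 6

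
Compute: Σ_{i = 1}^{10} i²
Using formula: Σ i^2 = n(n+1)(2n+1)/6 = 10·11·21/6 = 385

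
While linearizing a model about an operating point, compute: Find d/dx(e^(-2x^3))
Chain rule: d/dx[e^u] = e^u · u' where u = -2x^3
u' = -6x^2

Answer: -6x^2·e^(-2x^3)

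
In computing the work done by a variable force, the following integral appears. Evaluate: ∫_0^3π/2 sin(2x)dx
Antiderivative: -cos(2x)/2
Evaluate at bounds: [-cos(2·3π/2)/2] - [-cos(2·0)/2]
= (-(-1) + (1))/2 = 1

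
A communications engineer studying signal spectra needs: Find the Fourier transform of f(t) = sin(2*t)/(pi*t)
sin(W*t)/(pi*t)=(W/pi)*sinc(W*t/pi) is the impulse response of the ideal low-pass filter with cutoff W (here W=2).
Its Fourier transform is a rectangular function:
F(omega)=1 for |omega| < 2, 0 otherwise

Answer: rect(omega/4) [i.e., 1 for |omega| < 2, 0 otherwise]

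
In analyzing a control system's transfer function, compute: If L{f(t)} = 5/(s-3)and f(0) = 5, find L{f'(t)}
L{f'(t)} = s·F(s) - f(0) = 5s/(s-3) - 5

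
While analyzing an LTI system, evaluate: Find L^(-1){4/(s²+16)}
L^(-1){w/(s²+w²)} = sin(wt)
Here w = 4

Answer: sin(4t)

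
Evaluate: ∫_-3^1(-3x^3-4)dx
Step 1: Find antiderivative F(x) = (-3/4)x^4 - 4x
Step 2: F(1) - F(-3) = -19/4 - (-195/4) = 44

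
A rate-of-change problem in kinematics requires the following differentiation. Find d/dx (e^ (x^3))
Chain rule: d/dx[e^u] = e^u · u' where u = x^3
u' = 3x^2

Answer: 3x^2·e^(x^3)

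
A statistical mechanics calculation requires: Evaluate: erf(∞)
erf(∞)=1 (the error function converges to 1)

Answer: 1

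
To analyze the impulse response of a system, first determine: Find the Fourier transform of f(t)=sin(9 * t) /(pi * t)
sin(W*t)/(pi*t) = (W/pi)*sinc(W*t/pi) is the impulse response of the ideal low-pass filter with cutoff W (here W = 9).
Its Fourier transform is a rectangular function:
F(omega) = 1 for |omega| < 9, 0 otherwise

Answer: rect(omega/18) [i.e., 1 for |omega| < 9, 0 otherwise]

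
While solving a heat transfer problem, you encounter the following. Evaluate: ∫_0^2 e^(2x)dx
Antiderivative: (1/2)e^(2x)
Evaluate: (1/2)(e^4 - 1)

Answer: (e^4 - 1)/2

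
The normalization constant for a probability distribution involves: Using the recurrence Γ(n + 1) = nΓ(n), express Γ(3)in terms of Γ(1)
Γ(3) = 2Γ(2) = 2·1Γ(1) = ... = 2!·Γ(1) = 2·Γ(1)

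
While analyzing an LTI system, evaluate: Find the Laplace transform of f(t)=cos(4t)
L{cos(wt)}=s/(s²+w²)
L{cos(4t)}=s/(s²+16)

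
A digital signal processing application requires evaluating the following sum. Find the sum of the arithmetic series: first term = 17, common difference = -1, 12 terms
Last term: a_n=17+(12-1)·-1=6
Sum=n(a_1+a_n)/2=12(17+6)/2=138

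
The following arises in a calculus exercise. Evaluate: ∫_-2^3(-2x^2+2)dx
Step 1: Find antiderivative F(x)=(-2/3)x^3+2x
Step 2: F(3) - F(-2)=-12 - (4/3)=-40/3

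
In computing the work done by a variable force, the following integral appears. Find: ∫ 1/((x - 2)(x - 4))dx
Partial fractions: 1/((x-2)(x-4))=A/(x-2) + B/(x-4)
A=-1/2, B=1/2
∫ [-1/2· 1/(x-2) + 1/2· 1/(x-4)] dx
=(1/2)[ln|x-4| - ln|x-2|] + C

Answer: (1/2)·ln|(x-4)/(x-2)| + C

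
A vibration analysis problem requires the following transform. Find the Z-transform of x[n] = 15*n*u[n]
Z{n*u[n]} = z/(z-1)^2
By linearity: Z{15*n*u[n]} = 15z/(z-1)^2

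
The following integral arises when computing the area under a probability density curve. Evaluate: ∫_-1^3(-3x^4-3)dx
Step 1: Find antiderivative F(x)=(-3/5)x^5-3x
Step 2: F(3) - F(-1)=-774/5 - (18/5)=-792/5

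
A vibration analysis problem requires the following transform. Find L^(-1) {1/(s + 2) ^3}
L^(-1){1/(s-a)^n}=t^(n-1)·e^(at)/(n-1)!
Here a=-2, n=3: t^2·e^(-2t)/2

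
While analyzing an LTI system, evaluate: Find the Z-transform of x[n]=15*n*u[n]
Z{n * u[n]} = z/(z-1)^2
By linearity: Z{15 * n * u[n]} = 15z/(z-1)^2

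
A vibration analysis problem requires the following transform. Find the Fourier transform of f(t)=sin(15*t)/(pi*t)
sin(W * t)/(pi * t)=(W/pi) * sinc(W * t/pi) is the impulse response of the ideal low-pass filter with cutoff W (here W=15).
Its Fourier transform is a rectangular function:
F(omega)=1 for |omega| < 15, 0 otherwise

Answer: rect(omega/30) [i.e., 1 for |omega| < 15, 0 otherwise]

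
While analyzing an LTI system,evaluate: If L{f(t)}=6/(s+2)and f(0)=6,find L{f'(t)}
L{f'(t)}=s·F(s) - f(0)=6s/(s + 2) - 6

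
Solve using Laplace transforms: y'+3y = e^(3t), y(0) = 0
Take L: sY - 0+3Y=1/(s-3)
Y(s+3)=1/(s-3)+0
Y=1/((s-3)(s+3))+0/(s+3)
Partial fractions: 1/((s-3)(s+3))=(1/6)/(s-3) - (1/6)/(s+3)
So Y=(1/6)/(s-3) - (1/6)/(s+3)
Inverse Laplace transform (L^(-1){1/(s-3)}=e^(3t), L^(-1){1/(s+3)}=e^(-3t)):

Answer: y(t)=(1/6)·e^(3t) - (1/6)·e^(-3t)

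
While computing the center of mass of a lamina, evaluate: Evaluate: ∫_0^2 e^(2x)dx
Antiderivative: (1/2)e^(2x)
Evaluate: (1/2)(e^4 - 1)

Answer: (e^4 - 1)/2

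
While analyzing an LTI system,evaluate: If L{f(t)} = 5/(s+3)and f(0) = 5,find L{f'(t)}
L{f'(t)}=s·F(s) - f(0)=5s/(s + 3) - 5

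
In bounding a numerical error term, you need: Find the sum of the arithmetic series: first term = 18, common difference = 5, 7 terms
Last term: a_n=18 + (7 - 1)·5=48
Sum=n(a_1 + a_n)/2=7(18 + 48)/2=231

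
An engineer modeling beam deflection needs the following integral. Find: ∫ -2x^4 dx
Using power rule: ∫ -2x^4 dx=-2/5 x^5 + C=(-2/5)x^5 + C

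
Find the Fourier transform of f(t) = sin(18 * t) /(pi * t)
sin(W * t)/(pi * t) = (W/pi) * sinc(W * t/pi) is the impulse response of the ideal low-pass filter with cutoff W (here W = 18).
Its Fourier transform is a rectangular function:
F(omega) = 1 for |omega| < 18, 0 otherwise

Answer: rect(omega/36) [i.e., 1 for |omega| < 18, 0 otherwise]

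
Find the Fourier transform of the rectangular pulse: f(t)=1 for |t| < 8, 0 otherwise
F(omega)=integral from -8 to 8 of e^(-j * omega * t) dt
=2 * sin(8 * omega)/omega=16 * sinc(8 * omega/pi)

Answer: 2 * sin(8 * omega)/omega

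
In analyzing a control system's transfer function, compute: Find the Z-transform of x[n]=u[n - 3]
Using the time-shift property: Z{u[n-3]} = z^(-3) * z/(z-1)
= z^(-2)/(z-1)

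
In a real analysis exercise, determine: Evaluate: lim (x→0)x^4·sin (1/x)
Squeeze theorem: -|x^4| ≤ x^4·sin(1/x) ≤ |x^4|
Since x^4 → 0 as x → 0, by squeeze theorem the limit is 0

Answer: 0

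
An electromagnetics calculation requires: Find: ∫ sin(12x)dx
Using substitution u = 12x: ∫ sin(u) du/12 = -cos(u)/12 + C

Answer: (-1/12)cos(12x) + C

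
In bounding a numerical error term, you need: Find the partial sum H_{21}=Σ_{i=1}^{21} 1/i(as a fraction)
H_21=1+1/2+1/3+...+1/21
=18858053/5173168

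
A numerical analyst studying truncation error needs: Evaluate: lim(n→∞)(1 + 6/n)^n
This is the definition of e^6: lim(1+6/n)^n=e^6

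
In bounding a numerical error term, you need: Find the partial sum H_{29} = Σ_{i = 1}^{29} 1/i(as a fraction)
H_29 = 1+1/2+1/3+...+1/29
= 9227046511387/2329089562800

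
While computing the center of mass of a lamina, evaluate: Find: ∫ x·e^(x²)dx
Let u=x², du=2x dx
∫ (1/2)e^u du=e^u/2 + C

Answer: e^(x²)/2 + C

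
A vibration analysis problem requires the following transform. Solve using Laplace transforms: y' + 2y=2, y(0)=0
Take L of both sides: sY(s)-0+2Y(s) = 2/s
Y(s)(s+2) = 2/s+0
Y(s) = 2/(s(s+2))+0/(s+2)
Partial fractions: 2/(s(s+2)) = 1/s - 1/(s+2)
So Y(s) = 1/s - 1/(s+2)
Inverse transform (L^(-1){1/s} = 1, L^(-1){1/(s+2)} = e^(-2t)):

Answer: y(t) = 1 - e^(-2t)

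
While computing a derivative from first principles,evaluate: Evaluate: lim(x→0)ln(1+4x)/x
L'Hôpital (0/0): lim 4/(1 + 4x) / 1=4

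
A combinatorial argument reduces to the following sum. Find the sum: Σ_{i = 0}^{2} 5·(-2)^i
Geometric series: S = a(1 - r^n)/(1 - r)
a = 5, r = -2, n = 3
S = 5(1+8)/3 = 15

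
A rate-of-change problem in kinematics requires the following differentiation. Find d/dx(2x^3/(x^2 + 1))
Quotient rule: (f/g)'=(f'g - fg')/g²
f=2x^3, f'=6x^2
g=x^2+1, g'=2x

Answer: (6x^2·(x^2+1)-4x^4)/(x^2+1)²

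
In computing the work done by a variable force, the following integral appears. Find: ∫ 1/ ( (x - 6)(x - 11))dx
Partial fractions: 1/((x-6)(x-11))=A/(x-6) + B/(x-11)
A=-1/5, B=1/5
∫ [-1/5· 1/(x-6) + 1/5· 1/(x-11)] dx
=(1/5)[ln|x-11| - ln|x-6|] + C

Answer: (1/5)·ln|(x-11)/(x-6)| + C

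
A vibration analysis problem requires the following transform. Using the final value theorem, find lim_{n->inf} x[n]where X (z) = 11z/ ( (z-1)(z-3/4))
Final value theorem: lim x[n] = lim_{z->1} (z-1)*X(z)
(z-1)*X(z) = 11z/(z-3/4)
As z->1: 11/(1-3/4) = 11/(1/4) = 44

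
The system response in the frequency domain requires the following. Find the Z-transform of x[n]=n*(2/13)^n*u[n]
Using the property Z{n*a^n*u[n]} = az/(z-a)^2
With a = 2/13: X(z) = (2/13)z/(z - 2/13)^2, |z| > 2/13

Answer: (2/13)z/(z - 2/13)^2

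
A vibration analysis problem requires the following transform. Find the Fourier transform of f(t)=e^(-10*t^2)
The Fourier transform of a Gaussian e^(-a * t^2) is sqrt(pi/a) * e^(-omega^2/(4a)).
With a = 10: F(omega) = sqrt(pi/10) * e^(-omega^2/40)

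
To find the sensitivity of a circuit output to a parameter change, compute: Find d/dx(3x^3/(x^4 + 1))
Quotient rule: (f/g)' = (f'g - fg')/g²
f = 3x^3, f' = 9x^2
g = x^4 + 1, g' = 4x^3

Answer: (9x^2·(x^4 + 1) - 12x^6)/(x^4 + 1)²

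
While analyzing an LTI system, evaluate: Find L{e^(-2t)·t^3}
First shifting: L{e^(at)f(t)}=F(s-a)
L{t^3}=6/s^4
Shift s → s + 2: 6/(s + 2)^4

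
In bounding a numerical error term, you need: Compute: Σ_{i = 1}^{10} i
Using formula: Σ i^1 = n(n+1)/2 = 10·11/2 = 55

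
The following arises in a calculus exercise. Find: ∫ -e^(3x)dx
Since d/dx[e^(3x)]=3e^(3x), we get -1/3 e^(3x)+C

Answer: (-1/3)e^(3x)+C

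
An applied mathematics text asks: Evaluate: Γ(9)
Γ(n) = (n-1)! for positive integers
Γ(9) = 8! = 40320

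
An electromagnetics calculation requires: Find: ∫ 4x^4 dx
Using power rule: ∫ 4x^4 dx=4/5 x^5 + C=(4/5)x^5 + C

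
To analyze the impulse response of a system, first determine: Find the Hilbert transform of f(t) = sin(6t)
The Hilbert transform shifts each frequency component by -pi/2.
H{sin(wt)}=-cos(wt)
With w=6: H{sin(6t)}=-cos(6t)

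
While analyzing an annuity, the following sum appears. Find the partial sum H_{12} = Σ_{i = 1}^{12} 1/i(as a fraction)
H_12=1+1/2+1/3+...+1/12
=86021/27720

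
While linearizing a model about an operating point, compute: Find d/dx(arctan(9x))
d/dx[arctan(u)]=u'/(1+u²), u=9x, u'=9

Answer: 9/(1+81x²)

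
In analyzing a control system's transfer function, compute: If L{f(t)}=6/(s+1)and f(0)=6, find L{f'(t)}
L{f'(t)} = s·F(s) - f(0) = 6s/(s+1)-6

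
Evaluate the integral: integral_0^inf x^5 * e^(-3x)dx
This is a Gamma integral. Substitute u=3x (du=3 dx):
integral_0^inf x^5 * e^(-3x) dx=(1/3^6) integral_0^inf u^5 * e^(-u) du
=Gamma(6)/3^6=5!/3^6=120/729

Answer: 40/243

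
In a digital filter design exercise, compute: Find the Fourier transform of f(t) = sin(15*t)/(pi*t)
sin(W*t)/(pi*t)=(W/pi)*sinc(W*t/pi) is the impulse response of the ideal low-pass filter with cutoff W (here W=15).
Its Fourier transform is a rectangular function:
F(omega)=1 for |omega| < 15, 0 otherwise

Answer: rect(omega/30) [i.e., 1 for |omega| < 15, 0 otherwise]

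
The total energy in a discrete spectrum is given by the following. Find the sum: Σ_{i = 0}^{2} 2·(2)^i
Geometric series: S=a(1 - r^n)/(1 - r)
a=2, r=2, n=3
S=2(1 - 8)/-1=14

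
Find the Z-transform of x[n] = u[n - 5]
Using the time-shift property: Z{u[n-5]} = z^(-5)*z/(z-1)
= z^(-4)/(z-1)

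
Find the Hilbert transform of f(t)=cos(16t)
The Hilbert transform shifts each frequency component by -pi/2.
H{cos(wt)} = sin(wt)
With w = 16: H{cos(16t)} = sin(16t)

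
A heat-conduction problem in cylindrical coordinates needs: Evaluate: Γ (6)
Γ(n) = (n-1)! for positive integers
Γ(6) = 5! = 120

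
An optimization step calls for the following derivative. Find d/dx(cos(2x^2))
Chain rule: d/dx[cos(u)] = -sin(u)·u' where u = 2x^2
u' = 4x

Answer: -4x·sin(2x^2)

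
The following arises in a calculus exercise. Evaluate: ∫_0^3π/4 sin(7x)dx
Antiderivative: -cos(7x)/7
Evaluate at bounds: [-cos(7·3π/4)/7] - [-cos(7·0)/7]
= (-(-√2/2)+(1))/7 = 1/7+√2/14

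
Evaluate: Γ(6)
Γ(n) = (n-1)! for positive integers
Γ(6) = 5! = 120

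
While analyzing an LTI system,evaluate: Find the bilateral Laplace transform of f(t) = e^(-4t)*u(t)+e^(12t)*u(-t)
For e^(-4t)*u(t): L = 1/(s + 4), Re(s) > -4
For e^(12t)*u(-t): L = -1/(s-12), Re(s) < 12
Combined: F(s) = 1/(s + 4) - 1/(s-12), -4 < Re(s) < 12

Answer: 1/(s + 4) - 1/(s-12), ROC: -4 < Re(s) < 12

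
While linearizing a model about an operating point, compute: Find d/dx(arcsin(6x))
d/dx[arcsin(u)] = u'/√(1-u²), u = 6x, u' = 6

Answer: 6/√(1 - 36x²)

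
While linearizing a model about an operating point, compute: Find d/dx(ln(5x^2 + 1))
Chain rule: d/dx[ln(u)]=u'/u where u=5x^2 + 1
u'=10x

Answer: (10x)/(5x^2 + 1)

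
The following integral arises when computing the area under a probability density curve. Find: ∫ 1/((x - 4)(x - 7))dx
Partial fractions: 1/((x-4)(x-7)) = A/(x-4)+B/(x-7)
A = -1/3, B = 1/3
∫ [-1/3· 1/(x-4)+1/3· 1/(x-7)] dx
= (1/3)[ln|x-7| - ln|x-4|]+C

Answer: (1/3)·ln|(x-7)/(x-4)|+C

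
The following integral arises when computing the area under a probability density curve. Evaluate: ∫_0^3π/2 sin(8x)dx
Antiderivative: -cos(8x)/8
Evaluate at bounds: [-cos(8·3π/2)/8] - [-cos(8·0)/8]
=(-(1)+(1))/8=0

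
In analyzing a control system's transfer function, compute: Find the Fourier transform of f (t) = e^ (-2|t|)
Using the standard pair: F{e^(-a|t|)}=2a/(a^2 + omega^2)
With a=2: F(omega)=4/(4 + omega^2)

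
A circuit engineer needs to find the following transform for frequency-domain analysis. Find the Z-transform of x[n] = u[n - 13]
Using the time-shift property: Z{u[n-13]}=z^(-13) * z/(z-1)
=z^(-12)/(z-1)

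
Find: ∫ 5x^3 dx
Using power rule: ∫ 5x^3 dx=5/4 x^4 + C=(5/4)x^4 + C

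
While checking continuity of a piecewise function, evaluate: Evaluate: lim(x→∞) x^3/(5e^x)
Apply L'Hôpital 3 times (∞/∞ each time):
Eventually get 3!/(5e^x) → 0

Answer: 0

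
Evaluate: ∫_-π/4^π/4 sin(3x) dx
Antiderivative: -cos(3x)/3
Evaluate at bounds: [-cos(3·π/4)/3] - [-cos(3·-π/4)/3]
= (-(-√2/2) + (-√2/2))/3 = 0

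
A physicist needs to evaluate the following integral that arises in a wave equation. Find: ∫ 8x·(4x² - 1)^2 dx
Let u=4x² - 1, du=8x dx
∫ u^2 du=u^3/3 + C

Answer: (4x² - 1)^3/3 + C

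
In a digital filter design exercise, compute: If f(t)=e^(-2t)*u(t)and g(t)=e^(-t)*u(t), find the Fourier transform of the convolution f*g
By the convolution theorem: F{f*g} = F(omega)*G(omega)
F(omega) = 1/(2+j*omega), G(omega) = 1/(1+j*omega)
F{f*g} = 1/((2+j*omega)(1+j*omega))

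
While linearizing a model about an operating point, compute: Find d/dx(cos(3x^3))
Chain rule: d/dx[cos(u)] = -sin(u)·u' where u = 3x^3
u' = 9x^2

Answer: -9x^2·sin(3x^3)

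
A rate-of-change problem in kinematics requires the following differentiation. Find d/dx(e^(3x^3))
Chain rule: d/dx[e^u]=e^u · u' where u=3x^3
u'=9x^2

Answer: 9x^2·e^(3x^3)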